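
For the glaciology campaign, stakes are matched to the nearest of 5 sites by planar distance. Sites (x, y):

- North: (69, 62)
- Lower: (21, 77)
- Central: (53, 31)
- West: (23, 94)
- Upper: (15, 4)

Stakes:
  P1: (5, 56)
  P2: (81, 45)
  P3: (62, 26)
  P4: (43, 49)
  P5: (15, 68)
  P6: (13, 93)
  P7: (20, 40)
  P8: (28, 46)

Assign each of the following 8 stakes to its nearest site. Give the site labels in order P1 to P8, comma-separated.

Lower, North, Central, Central, Lower, West, Central, Central

P1 → Lower (d²=697.00)
P2 → North (d²=433.00)
P3 → Central (d²=106.00)
P4 → Central (d²=424.00)
P5 → Lower (d²=117.00)
P6 → West (d²=101.00)
P7 → Central (d²=1170.00)
P8 → Central (d²=850.00)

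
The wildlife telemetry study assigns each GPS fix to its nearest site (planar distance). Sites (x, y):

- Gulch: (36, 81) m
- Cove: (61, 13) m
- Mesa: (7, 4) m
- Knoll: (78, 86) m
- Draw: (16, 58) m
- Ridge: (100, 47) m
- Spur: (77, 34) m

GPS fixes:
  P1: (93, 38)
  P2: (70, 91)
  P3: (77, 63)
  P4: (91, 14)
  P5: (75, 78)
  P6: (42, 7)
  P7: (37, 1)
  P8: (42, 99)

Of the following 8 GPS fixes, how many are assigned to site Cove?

P1 → Ridge
P2 → Knoll
P3 → Knoll
P4 → Spur
P5 → Knoll
P6 → Cove
P7 → Cove
P8 → Gulch
2 of the 8 go to Cove.

2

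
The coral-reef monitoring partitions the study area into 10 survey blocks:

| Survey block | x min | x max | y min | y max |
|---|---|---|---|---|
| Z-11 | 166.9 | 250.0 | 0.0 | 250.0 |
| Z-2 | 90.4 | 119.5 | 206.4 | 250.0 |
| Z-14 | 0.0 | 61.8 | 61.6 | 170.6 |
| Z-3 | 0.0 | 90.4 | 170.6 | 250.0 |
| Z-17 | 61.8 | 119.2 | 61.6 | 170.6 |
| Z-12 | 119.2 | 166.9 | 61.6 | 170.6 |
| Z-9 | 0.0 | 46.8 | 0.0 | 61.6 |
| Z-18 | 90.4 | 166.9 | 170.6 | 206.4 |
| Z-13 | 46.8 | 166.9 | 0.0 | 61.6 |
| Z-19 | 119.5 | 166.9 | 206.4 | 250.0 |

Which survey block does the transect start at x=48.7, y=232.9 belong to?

Z-3

The point has x = 48.7 and y = 232.9.
Only Z-3 satisfies 0.0 ≤ x ≤ 90.4 and 170.6 ≤ y ≤ 250.0.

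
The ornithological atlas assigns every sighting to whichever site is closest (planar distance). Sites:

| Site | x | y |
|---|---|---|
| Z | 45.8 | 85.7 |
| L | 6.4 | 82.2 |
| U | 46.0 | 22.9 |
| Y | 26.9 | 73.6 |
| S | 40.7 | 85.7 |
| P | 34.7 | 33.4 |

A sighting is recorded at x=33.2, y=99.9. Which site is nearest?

S

Squared distances to each site:
Z: 360.400; L: 1031.530; U: 6092.840; Y: 731.380; S: 257.890; P: 4424.500.
Minimum at S.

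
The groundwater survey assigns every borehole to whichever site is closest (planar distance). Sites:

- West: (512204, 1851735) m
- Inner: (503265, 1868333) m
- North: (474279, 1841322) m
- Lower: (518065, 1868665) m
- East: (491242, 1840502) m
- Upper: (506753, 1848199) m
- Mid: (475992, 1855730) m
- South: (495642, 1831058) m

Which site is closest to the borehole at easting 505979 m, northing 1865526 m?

Inner

Squared distances to each site:
West: 228942306.000; Inner: 15245045.000; North: 1590723616.000; Lower: 155924717.000; East: 843379745.000; Upper: 300824005.000; Mid: 995181785.000; South: 1294896593.000.
Minimum at Inner.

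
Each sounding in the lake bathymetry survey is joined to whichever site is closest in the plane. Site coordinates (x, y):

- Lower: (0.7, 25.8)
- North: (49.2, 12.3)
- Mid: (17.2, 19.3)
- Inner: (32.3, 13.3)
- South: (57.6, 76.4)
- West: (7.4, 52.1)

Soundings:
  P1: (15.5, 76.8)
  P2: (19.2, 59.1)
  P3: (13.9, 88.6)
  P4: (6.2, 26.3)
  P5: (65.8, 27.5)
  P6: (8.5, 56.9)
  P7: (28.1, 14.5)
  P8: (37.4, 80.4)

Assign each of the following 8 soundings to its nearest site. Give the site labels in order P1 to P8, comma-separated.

P1 → West (d²=675.70)
P2 → West (d²=188.24)
P3 → West (d²=1374.50)
P4 → Lower (d²=30.50)
P5 → North (d²=506.60)
P6 → West (d²=24.25)
P7 → Inner (d²=19.08)
P8 → South (d²=424.04)

West, West, West, Lower, North, West, Inner, South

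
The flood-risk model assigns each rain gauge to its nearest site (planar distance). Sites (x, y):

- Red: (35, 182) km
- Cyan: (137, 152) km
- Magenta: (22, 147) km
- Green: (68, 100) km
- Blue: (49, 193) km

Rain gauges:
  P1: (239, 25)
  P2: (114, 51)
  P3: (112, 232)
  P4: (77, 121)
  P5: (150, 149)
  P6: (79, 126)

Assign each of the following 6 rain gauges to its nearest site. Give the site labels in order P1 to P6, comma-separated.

Cyan, Green, Blue, Green, Cyan, Green

P1 → Cyan (d²=26533.00)
P2 → Green (d²=4517.00)
P3 → Blue (d²=5490.00)
P4 → Green (d²=522.00)
P5 → Cyan (d²=178.00)
P6 → Green (d²=797.00)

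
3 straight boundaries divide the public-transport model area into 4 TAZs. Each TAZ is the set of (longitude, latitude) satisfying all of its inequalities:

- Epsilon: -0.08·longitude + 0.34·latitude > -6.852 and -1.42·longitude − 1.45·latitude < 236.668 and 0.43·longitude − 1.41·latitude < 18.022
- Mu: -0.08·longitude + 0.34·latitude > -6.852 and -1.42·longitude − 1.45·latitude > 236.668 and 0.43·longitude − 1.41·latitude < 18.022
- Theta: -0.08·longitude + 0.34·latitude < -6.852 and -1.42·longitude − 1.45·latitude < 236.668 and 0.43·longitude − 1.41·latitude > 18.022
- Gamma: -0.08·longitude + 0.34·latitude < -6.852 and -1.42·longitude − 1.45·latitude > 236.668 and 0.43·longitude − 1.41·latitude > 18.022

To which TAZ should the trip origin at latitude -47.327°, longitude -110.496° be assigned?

-0.08·-110.496 + 0.34·-47.327 = -7.252, which is < -6.852
-1.42·-110.496 − 1.45·-47.327 = 225.528, which is < 236.668
0.43·-110.496 − 1.41·-47.327 = 19.218, which is > 18.022
This sign pattern matches Theta.

Theta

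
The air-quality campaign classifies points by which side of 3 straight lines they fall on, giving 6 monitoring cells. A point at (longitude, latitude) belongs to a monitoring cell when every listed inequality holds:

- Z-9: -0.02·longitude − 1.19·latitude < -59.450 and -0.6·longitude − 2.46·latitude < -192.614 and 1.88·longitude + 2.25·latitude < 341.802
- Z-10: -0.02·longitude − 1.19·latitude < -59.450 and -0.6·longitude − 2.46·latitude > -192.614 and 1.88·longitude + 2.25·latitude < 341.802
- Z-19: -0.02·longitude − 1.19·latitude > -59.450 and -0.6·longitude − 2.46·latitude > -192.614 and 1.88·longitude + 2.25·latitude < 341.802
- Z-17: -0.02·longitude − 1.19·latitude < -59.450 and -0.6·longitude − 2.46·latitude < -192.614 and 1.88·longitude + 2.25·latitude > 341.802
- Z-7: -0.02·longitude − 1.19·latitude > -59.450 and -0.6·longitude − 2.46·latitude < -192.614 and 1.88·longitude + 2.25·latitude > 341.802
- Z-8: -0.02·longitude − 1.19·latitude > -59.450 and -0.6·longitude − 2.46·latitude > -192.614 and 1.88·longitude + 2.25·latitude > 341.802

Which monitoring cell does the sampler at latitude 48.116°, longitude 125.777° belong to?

Z-17

-0.02·125.777 − 1.19·48.116 = -59.774, which is < -59.450
-0.6·125.777 − 2.46·48.116 = -193.832, which is < -192.614
1.88·125.777 + 2.25·48.116 = 344.722, which is > 341.802
This sign pattern matches Z-17.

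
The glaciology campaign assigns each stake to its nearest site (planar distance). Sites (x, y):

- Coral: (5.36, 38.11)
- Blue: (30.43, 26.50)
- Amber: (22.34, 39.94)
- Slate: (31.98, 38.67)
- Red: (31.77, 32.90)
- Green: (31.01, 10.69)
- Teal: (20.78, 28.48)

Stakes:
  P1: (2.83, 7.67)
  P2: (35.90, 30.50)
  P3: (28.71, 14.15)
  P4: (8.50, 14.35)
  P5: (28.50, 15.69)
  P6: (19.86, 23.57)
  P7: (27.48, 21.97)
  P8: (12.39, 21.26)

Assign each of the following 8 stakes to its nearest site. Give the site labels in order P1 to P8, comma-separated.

Teal, Red, Green, Teal, Green, Teal, Blue, Teal

P1 → Teal (d²=755.26)
P2 → Red (d²=22.82)
P3 → Green (d²=17.26)
P4 → Teal (d²=350.46)
P5 → Green (d²=31.30)
P6 → Teal (d²=24.95)
P7 → Blue (d²=29.22)
P8 → Teal (d²=122.52)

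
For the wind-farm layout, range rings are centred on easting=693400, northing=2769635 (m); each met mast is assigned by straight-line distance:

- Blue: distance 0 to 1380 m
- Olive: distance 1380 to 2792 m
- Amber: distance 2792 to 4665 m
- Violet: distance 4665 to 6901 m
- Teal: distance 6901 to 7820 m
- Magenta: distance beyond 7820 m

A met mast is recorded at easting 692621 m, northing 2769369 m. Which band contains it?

Blue

Distance = √((692621−693400)² + (2769369−2769635)²) = √(606841.000 + 70756.000) = 823.163 m.
0 ≤ 823.163 < 1380 → Blue.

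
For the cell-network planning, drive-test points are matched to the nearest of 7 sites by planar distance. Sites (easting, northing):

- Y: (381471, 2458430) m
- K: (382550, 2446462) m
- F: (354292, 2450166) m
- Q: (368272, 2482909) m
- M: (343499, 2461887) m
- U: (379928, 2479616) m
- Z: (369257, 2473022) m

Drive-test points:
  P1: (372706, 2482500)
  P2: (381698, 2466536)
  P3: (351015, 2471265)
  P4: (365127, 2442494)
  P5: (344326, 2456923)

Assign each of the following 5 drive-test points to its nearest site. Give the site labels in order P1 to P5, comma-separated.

P1 → Q (d²=19827637.00)
P2 → Y (d²=65758765.00)
P3 → M (d²=144437140.00)
P4 → F (d²=176256809.00)
P5 → M (d²=25325225.00)

Q, Y, M, F, M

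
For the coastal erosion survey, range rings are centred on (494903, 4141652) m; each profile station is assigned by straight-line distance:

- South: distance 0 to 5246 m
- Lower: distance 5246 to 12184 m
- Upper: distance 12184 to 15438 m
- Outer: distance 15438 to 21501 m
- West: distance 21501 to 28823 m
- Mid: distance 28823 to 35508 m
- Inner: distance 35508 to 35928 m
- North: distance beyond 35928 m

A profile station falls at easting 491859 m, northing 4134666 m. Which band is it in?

Distance = √((491859−494903)² + (4134666−4141652)²) = √(9265936.000 + 48804196.000) = 7620.376 m.
5246 ≤ 7620.376 < 12184 → Lower.

Lower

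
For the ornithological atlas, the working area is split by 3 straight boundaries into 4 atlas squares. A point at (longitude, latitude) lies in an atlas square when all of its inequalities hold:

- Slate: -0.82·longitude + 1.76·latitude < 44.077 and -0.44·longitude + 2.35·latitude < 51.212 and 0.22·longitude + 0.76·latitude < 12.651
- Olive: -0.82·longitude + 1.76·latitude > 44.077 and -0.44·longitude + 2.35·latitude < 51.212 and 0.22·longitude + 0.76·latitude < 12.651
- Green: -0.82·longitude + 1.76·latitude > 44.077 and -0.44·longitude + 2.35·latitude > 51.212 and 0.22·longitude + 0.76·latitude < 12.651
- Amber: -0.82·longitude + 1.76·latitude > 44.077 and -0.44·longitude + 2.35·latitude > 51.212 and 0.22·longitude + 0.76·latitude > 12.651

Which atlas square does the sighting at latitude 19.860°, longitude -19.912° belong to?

Green

-0.82·-19.912 + 1.76·19.860 = 51.281, which is > 44.077
-0.44·-19.912 + 2.35·19.860 = 55.432, which is > 51.212
0.22·-19.912 + 0.76·19.860 = 10.713, which is < 12.651
This sign pattern matches Green.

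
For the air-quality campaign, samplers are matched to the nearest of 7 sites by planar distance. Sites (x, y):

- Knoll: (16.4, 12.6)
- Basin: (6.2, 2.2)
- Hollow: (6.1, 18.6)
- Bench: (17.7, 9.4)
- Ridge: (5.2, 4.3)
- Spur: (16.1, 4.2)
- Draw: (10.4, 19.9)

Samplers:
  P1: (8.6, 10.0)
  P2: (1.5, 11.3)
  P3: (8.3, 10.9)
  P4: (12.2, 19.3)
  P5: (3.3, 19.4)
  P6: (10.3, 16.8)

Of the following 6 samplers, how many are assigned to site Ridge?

3

P1 → Ridge
P2 → Ridge
P3 → Ridge
P4 → Draw
P5 → Hollow
P6 → Draw
3 of the 6 go to Ridge.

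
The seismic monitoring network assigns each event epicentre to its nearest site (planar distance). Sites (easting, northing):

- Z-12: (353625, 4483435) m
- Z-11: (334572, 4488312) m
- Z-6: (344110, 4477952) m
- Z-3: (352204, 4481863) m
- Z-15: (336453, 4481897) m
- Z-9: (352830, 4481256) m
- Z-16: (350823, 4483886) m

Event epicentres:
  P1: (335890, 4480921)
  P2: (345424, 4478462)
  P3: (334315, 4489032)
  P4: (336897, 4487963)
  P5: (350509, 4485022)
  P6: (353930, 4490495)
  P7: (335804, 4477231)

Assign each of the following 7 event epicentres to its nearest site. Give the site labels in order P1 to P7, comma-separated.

P1 → Z-15 (d²=1269545.00)
P2 → Z-6 (d²=1986696.00)
P3 → Z-11 (d²=584449.00)
P4 → Z-11 (d²=5527426.00)
P5 → Z-16 (d²=1389092.00)
P6 → Z-12 (d²=49936625.00)
P7 → Z-15 (d²=22192757.00)

Z-15, Z-6, Z-11, Z-11, Z-16, Z-12, Z-15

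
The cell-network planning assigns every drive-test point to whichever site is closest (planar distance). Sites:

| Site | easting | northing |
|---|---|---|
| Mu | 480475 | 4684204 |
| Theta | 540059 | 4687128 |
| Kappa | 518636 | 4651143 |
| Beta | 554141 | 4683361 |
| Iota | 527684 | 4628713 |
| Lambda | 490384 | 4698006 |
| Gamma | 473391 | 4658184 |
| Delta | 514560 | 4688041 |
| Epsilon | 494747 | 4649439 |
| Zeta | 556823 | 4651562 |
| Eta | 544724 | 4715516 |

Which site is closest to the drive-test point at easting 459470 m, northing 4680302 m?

Squared distances to each site:
Mu: 456435629.000; Theta: 6541181197.000; Kappa: 4350862837.000; Beta: 8971955722.000; Iota: 7314574717.000; Lambda: 1269107012.000; Gamma: 683000165.000; Delta: 3094800221.000; Epsilon: 2196991498.000; Zeta: 10303594209.000; Eta: 8508270312.000.
Minimum at Mu.

Mu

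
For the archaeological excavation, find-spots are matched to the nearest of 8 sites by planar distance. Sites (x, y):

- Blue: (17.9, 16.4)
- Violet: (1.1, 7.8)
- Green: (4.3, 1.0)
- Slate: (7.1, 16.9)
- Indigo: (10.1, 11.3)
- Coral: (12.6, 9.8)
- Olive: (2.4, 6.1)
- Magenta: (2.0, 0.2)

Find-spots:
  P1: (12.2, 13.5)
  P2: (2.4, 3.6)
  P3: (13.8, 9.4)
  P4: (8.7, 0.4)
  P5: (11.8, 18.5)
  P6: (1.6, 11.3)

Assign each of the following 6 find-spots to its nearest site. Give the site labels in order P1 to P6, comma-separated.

P1 → Indigo (d²=9.25)
P2 → Olive (d²=6.25)
P3 → Coral (d²=1.60)
P4 → Green (d²=19.72)
P5 → Slate (d²=24.65)
P6 → Violet (d²=12.50)

Indigo, Olive, Coral, Green, Slate, Violet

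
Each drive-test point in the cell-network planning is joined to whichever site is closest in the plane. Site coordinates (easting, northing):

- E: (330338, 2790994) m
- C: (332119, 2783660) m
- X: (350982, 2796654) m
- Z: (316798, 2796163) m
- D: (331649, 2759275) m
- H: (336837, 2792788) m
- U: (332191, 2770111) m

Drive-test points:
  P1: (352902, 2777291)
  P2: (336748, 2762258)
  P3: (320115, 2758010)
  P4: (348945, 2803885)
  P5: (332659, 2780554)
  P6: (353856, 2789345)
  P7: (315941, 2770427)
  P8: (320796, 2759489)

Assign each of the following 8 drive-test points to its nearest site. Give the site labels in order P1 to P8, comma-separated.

P1 → X (d²=378612169.00)
P2 → D (d²=34898090.00)
P3 → D (d²=134633381.00)
P4 → X (d²=56436730.00)
P5 → C (d²=9938836.00)
P6 → X (d²=61681357.00)
P7 → U (d²=264162356.00)
P8 → D (d²=117833405.00)

X, D, D, X, C, X, U, D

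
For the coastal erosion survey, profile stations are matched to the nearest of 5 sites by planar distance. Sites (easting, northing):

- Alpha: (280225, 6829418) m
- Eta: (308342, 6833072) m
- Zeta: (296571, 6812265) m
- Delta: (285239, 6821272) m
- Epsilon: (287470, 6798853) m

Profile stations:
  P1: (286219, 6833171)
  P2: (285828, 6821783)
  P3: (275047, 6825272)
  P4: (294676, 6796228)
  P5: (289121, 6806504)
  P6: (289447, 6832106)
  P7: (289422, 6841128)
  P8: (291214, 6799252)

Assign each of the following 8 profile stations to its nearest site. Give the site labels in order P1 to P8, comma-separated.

P1 → Alpha (d²=50013045.00)
P2 → Delta (d²=608042.00)
P3 → Alpha (d²=44001000.00)
P4 → Epsilon (d²=58817061.00)
P5 → Epsilon (d²=61263602.00)
P6 → Alpha (d²=92270628.00)
P7 → Alpha (d²=221708909.00)
P8 → Epsilon (d²=14176737.00)

Alpha, Delta, Alpha, Epsilon, Epsilon, Alpha, Alpha, Epsilon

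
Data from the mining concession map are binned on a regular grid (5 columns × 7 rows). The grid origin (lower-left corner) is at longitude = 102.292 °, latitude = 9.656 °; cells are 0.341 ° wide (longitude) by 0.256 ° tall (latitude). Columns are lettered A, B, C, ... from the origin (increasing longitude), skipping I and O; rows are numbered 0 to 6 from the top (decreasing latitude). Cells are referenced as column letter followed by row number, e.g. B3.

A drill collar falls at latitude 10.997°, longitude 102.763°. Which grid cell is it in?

B1

Column index: ⌊(102.763 − 102.292) / 0.341⌋ = ⌊1.381⌋ = 1 → column B
Row offset from origin: ⌊(10.997 − 9.656) / 0.256⌋ = ⌊5.238⌋ = 5 → row 1 (counted from top)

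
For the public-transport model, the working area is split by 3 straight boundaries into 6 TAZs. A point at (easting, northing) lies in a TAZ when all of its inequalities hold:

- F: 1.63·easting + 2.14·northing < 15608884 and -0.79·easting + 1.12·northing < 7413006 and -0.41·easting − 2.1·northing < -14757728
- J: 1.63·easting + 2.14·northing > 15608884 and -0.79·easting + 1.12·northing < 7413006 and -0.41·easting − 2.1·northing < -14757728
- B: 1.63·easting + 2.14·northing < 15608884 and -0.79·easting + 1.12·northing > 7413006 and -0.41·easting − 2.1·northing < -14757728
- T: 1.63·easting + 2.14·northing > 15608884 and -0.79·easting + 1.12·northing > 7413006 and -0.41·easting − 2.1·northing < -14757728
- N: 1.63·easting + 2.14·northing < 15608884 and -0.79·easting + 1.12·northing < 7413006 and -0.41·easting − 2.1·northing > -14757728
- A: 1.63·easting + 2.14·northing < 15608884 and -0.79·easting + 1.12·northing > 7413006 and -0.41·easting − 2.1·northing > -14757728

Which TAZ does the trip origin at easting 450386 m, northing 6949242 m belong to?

1.63·450386 + 2.14·6949242 = 15605507.060, which is < 15608884
-0.79·450386 + 1.12·6949242 = 7427346.100, which is > 7413006
-0.41·450386 − 2.1·6949242 = -14778066.460, which is < -14757728
This sign pattern matches B.

B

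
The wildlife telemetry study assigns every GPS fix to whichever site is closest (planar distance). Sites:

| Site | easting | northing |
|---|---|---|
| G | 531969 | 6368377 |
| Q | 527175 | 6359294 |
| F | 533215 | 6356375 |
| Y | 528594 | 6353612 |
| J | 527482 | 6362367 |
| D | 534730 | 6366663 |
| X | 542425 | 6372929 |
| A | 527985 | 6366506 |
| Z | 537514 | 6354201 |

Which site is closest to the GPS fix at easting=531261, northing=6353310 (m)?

Squared distances to each site:
G: 227515753.000; Q: 52503652.000; F: 13212341.000; Y: 7204093.000; J: 96310090.000; D: 190336570.000; X: 509540057.000; A: 184866592.000; Z: 39893890.000.
Minimum at Y.

Y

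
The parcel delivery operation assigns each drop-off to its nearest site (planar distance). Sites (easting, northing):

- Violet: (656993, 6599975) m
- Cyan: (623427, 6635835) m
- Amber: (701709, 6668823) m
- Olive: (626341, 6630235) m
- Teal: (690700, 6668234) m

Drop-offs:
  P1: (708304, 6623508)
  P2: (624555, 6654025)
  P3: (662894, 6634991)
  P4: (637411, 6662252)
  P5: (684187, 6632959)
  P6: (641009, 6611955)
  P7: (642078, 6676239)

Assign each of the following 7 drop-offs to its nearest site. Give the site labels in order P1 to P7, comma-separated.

P1 → Amber (d²=2096943250.00)
P2 → Cyan (d²=332148484.00)
P3 → Violet (d²=1260942057.00)
P4 → Cyan (d²=893410145.00)
P5 → Teal (d²=1286744794.00)
P6 → Violet (d²=399008656.00)
P7 → Cyan (d²=1980343017.00)

Amber, Cyan, Violet, Cyan, Teal, Violet, Cyan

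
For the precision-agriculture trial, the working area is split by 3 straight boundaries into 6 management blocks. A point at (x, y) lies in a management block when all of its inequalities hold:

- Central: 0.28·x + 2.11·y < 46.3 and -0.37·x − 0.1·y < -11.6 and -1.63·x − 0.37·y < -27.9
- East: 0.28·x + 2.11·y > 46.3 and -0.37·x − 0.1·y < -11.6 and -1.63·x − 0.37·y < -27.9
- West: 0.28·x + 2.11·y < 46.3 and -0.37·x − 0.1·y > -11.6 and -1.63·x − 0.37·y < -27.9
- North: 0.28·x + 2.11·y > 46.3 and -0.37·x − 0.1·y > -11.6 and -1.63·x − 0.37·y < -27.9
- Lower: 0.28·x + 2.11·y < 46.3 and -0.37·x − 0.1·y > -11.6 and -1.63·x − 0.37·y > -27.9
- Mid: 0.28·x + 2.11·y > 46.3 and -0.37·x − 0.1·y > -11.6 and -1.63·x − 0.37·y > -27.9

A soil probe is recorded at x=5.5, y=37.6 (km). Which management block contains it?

0.28·5.5 + 2.11·37.6 = 80.876, which is > 46.3
-0.37·5.5 − 0.1·37.6 = -5.795, which is > -11.6
-1.63·5.5 − 0.37·37.6 = -22.877, which is > -27.9
This sign pattern matches Mid.

Mid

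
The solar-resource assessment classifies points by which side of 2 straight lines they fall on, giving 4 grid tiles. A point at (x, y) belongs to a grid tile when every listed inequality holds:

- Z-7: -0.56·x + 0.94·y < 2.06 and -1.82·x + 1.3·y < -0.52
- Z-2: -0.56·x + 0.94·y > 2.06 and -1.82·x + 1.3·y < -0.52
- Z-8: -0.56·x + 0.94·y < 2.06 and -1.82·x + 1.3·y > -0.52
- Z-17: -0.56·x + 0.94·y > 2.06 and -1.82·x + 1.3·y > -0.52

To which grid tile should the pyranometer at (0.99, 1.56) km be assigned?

-0.56·0.99 + 0.94·1.56 = 0.912, which is < 2.06
-1.82·0.99 + 1.3·1.56 = 0.226, which is > -0.52
This sign pattern matches Z-8.

Z-8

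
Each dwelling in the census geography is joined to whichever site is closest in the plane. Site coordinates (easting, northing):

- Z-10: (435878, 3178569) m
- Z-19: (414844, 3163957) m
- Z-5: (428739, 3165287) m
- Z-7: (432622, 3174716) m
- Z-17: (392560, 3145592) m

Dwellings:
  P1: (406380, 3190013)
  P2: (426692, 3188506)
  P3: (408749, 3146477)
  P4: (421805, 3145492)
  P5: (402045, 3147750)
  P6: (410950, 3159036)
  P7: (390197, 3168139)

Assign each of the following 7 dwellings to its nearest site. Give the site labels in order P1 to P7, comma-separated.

Z-19, Z-10, Z-17, Z-19, Z-17, Z-19, Z-17

P1 → Z-19 (d²=750554432.00)
P2 → Z-10 (d²=183126565.00)
P3 → Z-17 (d²=262866946.00)
P4 → Z-19 (d²=389411746.00)
P5 → Z-17 (d²=94622189.00)
P6 → Z-19 (d²=39379477.00)
P7 → Z-17 (d²=513950978.00)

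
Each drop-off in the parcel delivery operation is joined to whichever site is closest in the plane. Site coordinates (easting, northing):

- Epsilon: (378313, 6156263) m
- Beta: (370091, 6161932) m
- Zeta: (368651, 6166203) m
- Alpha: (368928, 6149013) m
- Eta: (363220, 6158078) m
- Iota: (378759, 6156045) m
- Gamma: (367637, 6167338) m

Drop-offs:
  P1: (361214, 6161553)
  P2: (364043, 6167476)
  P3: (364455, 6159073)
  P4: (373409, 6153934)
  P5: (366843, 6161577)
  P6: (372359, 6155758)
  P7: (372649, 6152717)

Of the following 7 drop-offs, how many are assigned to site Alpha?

1

P1 → Eta
P2 → Gamma
P3 → Eta
P4 → Epsilon
P5 → Beta
P6 → Epsilon
P7 → Alpha
1 of the 7 goes to Alpha.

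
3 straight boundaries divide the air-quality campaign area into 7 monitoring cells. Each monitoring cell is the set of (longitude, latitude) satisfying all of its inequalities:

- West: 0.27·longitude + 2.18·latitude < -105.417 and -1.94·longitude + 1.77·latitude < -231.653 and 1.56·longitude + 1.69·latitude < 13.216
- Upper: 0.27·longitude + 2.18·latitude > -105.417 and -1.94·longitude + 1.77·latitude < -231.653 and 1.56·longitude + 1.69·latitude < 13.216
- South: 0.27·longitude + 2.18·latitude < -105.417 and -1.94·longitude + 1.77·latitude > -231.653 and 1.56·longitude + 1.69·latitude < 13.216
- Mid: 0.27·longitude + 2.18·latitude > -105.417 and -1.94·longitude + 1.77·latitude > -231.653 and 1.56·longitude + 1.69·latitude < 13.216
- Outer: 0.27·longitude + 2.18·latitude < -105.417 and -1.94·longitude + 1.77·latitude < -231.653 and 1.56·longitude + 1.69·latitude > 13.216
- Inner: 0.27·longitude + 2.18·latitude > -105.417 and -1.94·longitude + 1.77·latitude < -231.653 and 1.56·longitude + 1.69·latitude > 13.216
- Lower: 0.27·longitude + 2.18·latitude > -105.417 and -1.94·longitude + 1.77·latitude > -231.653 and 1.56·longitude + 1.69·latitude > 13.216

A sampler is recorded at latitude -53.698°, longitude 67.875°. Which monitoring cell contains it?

Lower

0.27·67.875 + 2.18·-53.698 = -98.735, which is > -105.417
-1.94·67.875 + 1.77·-53.698 = -226.723, which is > -231.653
1.56·67.875 + 1.69·-53.698 = 15.135, which is > 13.216
This sign pattern matches Lower.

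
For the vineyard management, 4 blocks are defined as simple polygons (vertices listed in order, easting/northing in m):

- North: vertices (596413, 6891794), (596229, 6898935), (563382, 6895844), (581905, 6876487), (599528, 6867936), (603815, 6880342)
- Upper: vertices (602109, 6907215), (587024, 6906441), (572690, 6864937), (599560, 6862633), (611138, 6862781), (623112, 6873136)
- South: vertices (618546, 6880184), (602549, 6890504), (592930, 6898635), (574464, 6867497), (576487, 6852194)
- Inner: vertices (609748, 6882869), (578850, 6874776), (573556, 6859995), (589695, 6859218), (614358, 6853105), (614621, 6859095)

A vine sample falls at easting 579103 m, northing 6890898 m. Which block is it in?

North

Cast a ray rightward from (579103, 6890898). For each polygon, the edges (by vertex number in listed order) whose endpoints lie on opposite sides of northing = 6890898, where each meets that height, and whether that is right or left of the point:
North: 3–4 at easting≈568114.9 (left), 6–1 at easting≈596992.1 (right) → 1 crossing.
Upper: 2–3 at easting≈581656.0 (right), 6–1 at easting≈612165.2 (right) → 2 crossings.
South: 2–3 at easting≈602082.9 (right), 3–4 at easting≈588341.7 (right) → 2 crossings.
Inner: no edge straddles that height → 0 crossings.
Only North has an odd count, so the point is inside North.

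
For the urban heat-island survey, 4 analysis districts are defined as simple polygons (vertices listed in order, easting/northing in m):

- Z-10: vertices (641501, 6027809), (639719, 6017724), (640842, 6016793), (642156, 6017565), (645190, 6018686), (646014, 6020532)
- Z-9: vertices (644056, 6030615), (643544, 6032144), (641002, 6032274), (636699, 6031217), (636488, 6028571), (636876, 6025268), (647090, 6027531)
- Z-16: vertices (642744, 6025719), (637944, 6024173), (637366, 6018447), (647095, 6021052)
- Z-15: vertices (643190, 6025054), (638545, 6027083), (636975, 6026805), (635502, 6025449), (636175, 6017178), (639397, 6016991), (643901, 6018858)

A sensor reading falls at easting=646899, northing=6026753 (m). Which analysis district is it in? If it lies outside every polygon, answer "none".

none

Cast a ray rightward from (646899, 6026753). For each polygon, the edges (by vertex number in listed order) whose endpoints lie on opposite sides of northing = 6026753, where each meets that height, and whether that is right or left of the point:
Z-10: 1–2 at easting≈641314.4 (left), 6–1 at easting≈642155.9 (left) → 0 crossings.
Z-9: 5–6 at easting≈636701.6 (left), 6–7 at easting≈643578.5 (left) → 0 crossings.
Z-16: no edge straddles that height → 0 crossings.
Z-15: 1–2 at easting≈639300.5 (left), 3–4 at easting≈636918.5 (left) → 0 crossings.
All counts are even, so the point lies outside every listed polygon.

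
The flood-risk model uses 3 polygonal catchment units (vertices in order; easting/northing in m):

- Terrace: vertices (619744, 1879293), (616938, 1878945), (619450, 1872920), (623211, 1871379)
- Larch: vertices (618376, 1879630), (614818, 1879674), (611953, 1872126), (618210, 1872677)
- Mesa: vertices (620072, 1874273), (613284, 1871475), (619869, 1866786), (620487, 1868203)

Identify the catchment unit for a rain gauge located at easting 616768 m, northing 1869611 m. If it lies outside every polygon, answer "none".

Mesa

Cast a ray rightward from (616768, 1869611). For each polygon, the edges (by vertex number in listed order) whose endpoints lie on opposite sides of northing = 1869611, where each meets that height, and whether that is right or left of the point:
Terrace: no edge straddles that height → 0 crossings.
Larch: no edge straddles that height → 0 crossings.
Mesa: 2–3 at easting≈615901.7 (left), 4–1 at easting≈620390.7 (right) → 1 crossing.
Only Mesa has an odd count, so the point is inside Mesa.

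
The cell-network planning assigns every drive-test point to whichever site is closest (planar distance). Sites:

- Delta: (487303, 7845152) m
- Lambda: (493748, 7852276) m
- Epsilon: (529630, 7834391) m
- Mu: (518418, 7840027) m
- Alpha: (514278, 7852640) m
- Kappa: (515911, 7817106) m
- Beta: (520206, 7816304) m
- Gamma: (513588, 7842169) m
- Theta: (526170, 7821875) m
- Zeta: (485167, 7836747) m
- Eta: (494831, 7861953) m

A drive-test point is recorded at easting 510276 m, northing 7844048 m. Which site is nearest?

Squared distances to each site:
Delta: 528977545.000; Lambda: 340874768.000; Epsilon: 467834965.000; Mu: 82460605.000; Alpha: 89838468.000; Kappa: 757624589.000; Beta: 868334436.000; Gamma: 14499985.000; Theta: 744261165.000; Zeta: 683766482.000; Eta: 559137050.000.
Minimum at Gamma.

Gamma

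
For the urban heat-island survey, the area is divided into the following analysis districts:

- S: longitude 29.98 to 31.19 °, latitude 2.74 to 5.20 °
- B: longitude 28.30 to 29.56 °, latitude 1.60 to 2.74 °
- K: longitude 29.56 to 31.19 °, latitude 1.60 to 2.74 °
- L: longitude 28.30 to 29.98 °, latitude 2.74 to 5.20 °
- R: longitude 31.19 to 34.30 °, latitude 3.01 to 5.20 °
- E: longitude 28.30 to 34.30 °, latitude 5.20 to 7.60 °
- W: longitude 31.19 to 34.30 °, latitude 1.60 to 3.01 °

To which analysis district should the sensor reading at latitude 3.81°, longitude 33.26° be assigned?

R

The point has longitude = 33.26 and latitude = 3.81.
Only R satisfies 31.19 ≤ longitude ≤ 34.30 and 3.01 ≤ latitude ≤ 5.20.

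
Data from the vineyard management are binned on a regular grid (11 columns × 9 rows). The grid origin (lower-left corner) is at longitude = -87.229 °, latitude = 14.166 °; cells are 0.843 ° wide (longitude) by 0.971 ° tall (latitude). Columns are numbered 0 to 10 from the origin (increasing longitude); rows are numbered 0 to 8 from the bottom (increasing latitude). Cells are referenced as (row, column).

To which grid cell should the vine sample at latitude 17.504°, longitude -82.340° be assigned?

(3, 5)

Column index: ⌊(-82.340 − -87.229) / 0.843⌋ = ⌊5.800⌋ = 5
Row offset from origin: ⌊(17.504 − 14.166) / 0.971⌋ = ⌊3.438⌋ = 3 → row 3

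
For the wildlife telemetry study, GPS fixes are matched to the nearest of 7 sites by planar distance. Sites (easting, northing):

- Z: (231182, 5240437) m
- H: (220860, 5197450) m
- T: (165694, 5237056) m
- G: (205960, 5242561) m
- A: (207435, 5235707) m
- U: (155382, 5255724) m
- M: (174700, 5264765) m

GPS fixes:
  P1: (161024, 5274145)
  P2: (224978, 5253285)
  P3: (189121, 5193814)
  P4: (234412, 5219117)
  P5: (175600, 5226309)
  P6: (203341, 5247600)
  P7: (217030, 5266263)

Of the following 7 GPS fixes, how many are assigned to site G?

P1 → M
P2 → Z
P3 → H
P4 → Z
P5 → T
P6 → G
P7 → G
2 of the 7 go to G.

2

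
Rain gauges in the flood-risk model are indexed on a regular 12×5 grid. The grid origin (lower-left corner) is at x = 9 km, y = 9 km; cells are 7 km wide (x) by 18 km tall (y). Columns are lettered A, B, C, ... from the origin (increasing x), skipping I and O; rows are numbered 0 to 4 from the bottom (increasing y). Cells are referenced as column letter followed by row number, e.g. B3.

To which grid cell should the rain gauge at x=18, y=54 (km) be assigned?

Column index: ⌊(18 − 9) / 7⌋ = ⌊1.286⌋ = 1 → column B
Row offset from origin: ⌊(54 − 9) / 18⌋ = ⌊2.500⌋ = 2 → row 2

B2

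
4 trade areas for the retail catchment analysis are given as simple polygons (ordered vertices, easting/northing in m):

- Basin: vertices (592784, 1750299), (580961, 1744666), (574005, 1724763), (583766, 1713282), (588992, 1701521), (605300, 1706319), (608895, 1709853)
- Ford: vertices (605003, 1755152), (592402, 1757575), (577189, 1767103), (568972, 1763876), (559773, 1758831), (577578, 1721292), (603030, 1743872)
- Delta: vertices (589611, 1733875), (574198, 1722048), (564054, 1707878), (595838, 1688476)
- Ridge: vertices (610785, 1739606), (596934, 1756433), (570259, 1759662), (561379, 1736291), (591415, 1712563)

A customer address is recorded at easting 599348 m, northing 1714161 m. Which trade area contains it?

Cast a ray rightward from (599348, 1714161). For each polygon, the edges (by vertex number in listed order) whose endpoints lie on opposite sides of northing = 1714161, where each meets that height, and whether that is right or left of the point:
Basin: 3–4 at easting≈583018.7 (left), 7–1 at easting≈607179.0 (right) → 1 crossing.
Ford: no edge straddles that height → 0 crossings.
Delta: 2–3 at easting≈568551.9 (left), 4–1 at easting≈592315.0 (left) → 0 crossings.
Ridge: 4–5 at easting≈589392.2 (left), 5–1 at easting≈592559.6 (left) → 0 crossings.
Only Basin has an odd count, so the point is inside Basin.

Basin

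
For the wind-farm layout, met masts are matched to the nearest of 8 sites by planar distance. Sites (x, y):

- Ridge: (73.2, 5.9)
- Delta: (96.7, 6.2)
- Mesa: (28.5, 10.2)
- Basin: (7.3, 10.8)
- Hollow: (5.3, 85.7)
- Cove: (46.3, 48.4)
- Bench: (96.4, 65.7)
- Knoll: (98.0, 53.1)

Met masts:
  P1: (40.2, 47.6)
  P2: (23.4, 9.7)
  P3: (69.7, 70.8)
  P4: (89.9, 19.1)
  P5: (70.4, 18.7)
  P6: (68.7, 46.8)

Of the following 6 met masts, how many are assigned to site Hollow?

P1 → Cove
P2 → Mesa
P3 → Bench
P4 → Delta
P5 → Ridge
P6 → Cove
0 of the 6 go to Hollow.

0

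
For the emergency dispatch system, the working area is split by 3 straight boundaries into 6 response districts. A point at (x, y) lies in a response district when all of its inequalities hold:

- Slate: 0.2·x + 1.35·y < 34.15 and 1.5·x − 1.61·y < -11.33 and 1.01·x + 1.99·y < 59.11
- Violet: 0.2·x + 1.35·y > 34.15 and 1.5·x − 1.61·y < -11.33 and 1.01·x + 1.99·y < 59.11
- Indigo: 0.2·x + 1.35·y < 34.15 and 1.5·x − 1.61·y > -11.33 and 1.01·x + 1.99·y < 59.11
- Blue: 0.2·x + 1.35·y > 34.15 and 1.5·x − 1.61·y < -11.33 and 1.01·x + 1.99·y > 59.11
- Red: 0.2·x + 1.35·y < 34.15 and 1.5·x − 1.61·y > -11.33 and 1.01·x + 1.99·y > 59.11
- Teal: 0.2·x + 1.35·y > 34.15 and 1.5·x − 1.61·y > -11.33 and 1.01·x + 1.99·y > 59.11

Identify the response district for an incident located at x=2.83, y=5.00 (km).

Indigo

0.2·2.83 + 1.35·5.00 = 7.316, which is < 34.15
1.5·2.83 − 1.61·5.00 = -3.805, which is > -11.33
1.01·2.83 + 1.99·5.00 = 12.808, which is < 59.11
This sign pattern matches Indigo.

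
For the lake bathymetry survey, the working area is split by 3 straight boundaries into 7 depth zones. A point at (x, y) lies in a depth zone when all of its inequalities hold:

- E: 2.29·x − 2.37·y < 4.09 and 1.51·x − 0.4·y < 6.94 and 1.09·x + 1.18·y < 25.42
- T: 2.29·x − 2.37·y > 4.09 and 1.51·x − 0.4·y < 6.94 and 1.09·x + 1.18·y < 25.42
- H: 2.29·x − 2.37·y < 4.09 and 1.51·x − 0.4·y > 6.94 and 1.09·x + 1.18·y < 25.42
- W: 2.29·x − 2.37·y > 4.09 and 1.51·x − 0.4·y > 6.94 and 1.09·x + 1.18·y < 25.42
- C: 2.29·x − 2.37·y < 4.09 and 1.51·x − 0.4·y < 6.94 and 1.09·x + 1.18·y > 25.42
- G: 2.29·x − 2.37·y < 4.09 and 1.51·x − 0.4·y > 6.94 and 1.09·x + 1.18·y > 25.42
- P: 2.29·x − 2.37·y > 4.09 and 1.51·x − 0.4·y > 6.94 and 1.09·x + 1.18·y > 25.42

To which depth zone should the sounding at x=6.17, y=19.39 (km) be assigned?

C

2.29·6.17 − 2.37·19.39 = -31.825, which is < 4.09
1.51·6.17 − 0.4·19.39 = 1.561, which is < 6.94
1.09·6.17 + 1.18·19.39 = 29.605, which is > 25.42
This sign pattern matches C.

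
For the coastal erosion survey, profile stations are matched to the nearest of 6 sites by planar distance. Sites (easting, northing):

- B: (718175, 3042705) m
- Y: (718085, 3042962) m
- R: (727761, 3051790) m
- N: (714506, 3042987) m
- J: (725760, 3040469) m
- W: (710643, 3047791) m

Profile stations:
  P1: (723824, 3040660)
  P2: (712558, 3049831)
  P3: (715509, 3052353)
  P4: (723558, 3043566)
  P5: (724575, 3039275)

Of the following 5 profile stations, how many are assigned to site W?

P1 → J
P2 → W
P3 → W
P4 → J
P5 → J
2 of the 5 go to W.

2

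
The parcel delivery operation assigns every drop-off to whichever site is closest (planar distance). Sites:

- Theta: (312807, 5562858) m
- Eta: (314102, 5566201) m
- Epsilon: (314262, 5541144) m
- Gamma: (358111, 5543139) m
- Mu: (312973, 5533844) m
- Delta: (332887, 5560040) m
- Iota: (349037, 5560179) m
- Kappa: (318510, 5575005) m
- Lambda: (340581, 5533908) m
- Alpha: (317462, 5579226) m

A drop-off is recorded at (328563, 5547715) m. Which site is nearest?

Squared distances to each site:
Theta: 477561985.000; Eta: 550852717.000; Epsilon: 247696642.000; Gamma: 894024080.000; Mu: 435452741.000; Delta: 170602601.000; Iota: 574535972.000; Kappa: 845806909.000; Lambda: 335065573.000; Alpha: 1116175322.000.
Minimum at Delta.

Delta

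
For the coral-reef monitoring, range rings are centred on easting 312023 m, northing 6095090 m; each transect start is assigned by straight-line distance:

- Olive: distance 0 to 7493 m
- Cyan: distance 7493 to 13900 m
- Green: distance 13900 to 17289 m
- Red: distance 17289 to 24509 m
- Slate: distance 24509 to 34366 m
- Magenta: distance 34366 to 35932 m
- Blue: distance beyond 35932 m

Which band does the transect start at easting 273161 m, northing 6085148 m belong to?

Distance = √((273161−312023)² + (6085148−6095090)²) = √(1510255044.000 + 98843364.000) = 40113.569 m.
35932 ≤ 40113.569 < ∞ → Blue.

Blue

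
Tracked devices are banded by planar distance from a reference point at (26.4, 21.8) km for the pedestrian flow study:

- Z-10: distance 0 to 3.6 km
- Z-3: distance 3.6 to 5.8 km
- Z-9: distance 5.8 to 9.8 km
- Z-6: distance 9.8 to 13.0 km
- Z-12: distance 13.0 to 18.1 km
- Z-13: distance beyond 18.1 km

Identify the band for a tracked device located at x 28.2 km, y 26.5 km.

Distance = √((28.2−26.4)² + (26.5−21.8)²) = √(3.240 + 22.090) = 5.033 km.
3.6 ≤ 5.033 < 5.8 → Z-3.

Z-3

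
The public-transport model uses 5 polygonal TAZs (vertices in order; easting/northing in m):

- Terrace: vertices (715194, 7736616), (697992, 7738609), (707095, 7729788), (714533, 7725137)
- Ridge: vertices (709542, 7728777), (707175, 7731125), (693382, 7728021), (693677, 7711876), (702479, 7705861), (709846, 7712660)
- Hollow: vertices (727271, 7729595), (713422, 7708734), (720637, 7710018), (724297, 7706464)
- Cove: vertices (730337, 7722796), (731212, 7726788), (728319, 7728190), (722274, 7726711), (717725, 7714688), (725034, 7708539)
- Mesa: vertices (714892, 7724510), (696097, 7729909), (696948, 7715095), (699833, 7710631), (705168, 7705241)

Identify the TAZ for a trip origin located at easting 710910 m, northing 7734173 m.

Cast a ray rightward from (710910, 7734173). For each polygon, the edges (by vertex number in listed order) whose endpoints lie on opposite sides of northing = 7734173, where each meets that height, and whether that is right or left of the point:
Terrace: 2–3 at easting≈702569.8 (left), 4–1 at easting≈715053.3 (right) → 1 crossing.
Ridge: no edge straddles that height → 0 crossings.
Hollow: no edge straddles that height → 0 crossings.
Cove: no edge straddles that height → 0 crossings.
Mesa: no edge straddles that height → 0 crossings.
Only Terrace has an odd count, so the point is inside Terrace.

Terrace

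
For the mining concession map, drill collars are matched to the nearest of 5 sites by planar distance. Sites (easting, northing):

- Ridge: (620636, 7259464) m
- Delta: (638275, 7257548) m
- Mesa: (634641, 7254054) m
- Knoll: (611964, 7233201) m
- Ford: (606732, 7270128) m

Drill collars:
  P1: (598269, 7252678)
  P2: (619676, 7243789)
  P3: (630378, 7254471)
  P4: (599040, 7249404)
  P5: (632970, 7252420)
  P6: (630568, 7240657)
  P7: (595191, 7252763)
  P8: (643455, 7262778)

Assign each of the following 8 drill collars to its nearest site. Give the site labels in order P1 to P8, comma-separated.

P1 → Ford (d²=376124869.00)
P2 → Knoll (d²=171580688.00)
P3 → Mesa (d²=18347058.00)
P4 → Knoll (d²=429566985.00)
P5 → Mesa (d²=5462197.00)
P6 → Mesa (d²=196068938.00)
P7 → Ford (d²=434737906.00)
P8 → Delta (d²=54185300.00)

Ford, Knoll, Mesa, Knoll, Mesa, Mesa, Ford, Delta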